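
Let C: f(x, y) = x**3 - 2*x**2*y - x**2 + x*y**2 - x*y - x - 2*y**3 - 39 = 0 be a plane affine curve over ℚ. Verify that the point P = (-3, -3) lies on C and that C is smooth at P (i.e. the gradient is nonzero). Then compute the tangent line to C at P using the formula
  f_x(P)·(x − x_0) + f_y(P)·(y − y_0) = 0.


Tangent line at P: 8*x - 51*y - 129 = 0.

Step 1: f(-3, -3) = 0, so P lies on C.
Step 2: partial derivatives
  f_x(x, y) = 3*x**2 - 4*x*y - 2*x + y**2 - y - 1, f_y(x, y) = -2*x**2 + 2*x*y - x - 6*y**2.
  f_x(P) = 8, f_y(P) = -51 (gradient nonzero, so P is smooth).
Step 3: tangent line at P: 8·(x − -3) + -51·(y − -3) = 0.
Expanding: 8*x - 51*y - 129 = 0.


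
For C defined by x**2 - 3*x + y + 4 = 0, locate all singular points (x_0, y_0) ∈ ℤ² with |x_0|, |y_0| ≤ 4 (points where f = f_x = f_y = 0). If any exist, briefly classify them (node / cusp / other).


No singular points in the scanned grid; C is smooth there.

Compute partial derivatives:
  f_x = 2*x - 3.
  f_y = 1.
f_y = 1 is a nonzero constant, so f_y never vanishes: no point (x, y) can satisfy f = f_x = f_y = 0. In particular no (x, y) ∈ {−4, ..., 4}² is singular; the curve is smooth.


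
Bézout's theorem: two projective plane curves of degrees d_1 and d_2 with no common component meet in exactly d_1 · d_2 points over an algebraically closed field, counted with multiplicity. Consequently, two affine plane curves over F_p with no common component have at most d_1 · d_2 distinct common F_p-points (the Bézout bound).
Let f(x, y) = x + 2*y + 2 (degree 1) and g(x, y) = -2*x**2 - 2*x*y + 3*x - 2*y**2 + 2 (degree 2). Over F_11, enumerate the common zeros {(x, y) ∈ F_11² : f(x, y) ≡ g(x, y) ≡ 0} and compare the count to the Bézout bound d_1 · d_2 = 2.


Common zeros: {(0, 10), (2, 9)}; count = 2; Bézout bound = 2.

deg(f) = 1, deg(g) = 2, so Bézout bound = 2.
Scan x ∈ F_11. For each x, list the y ∈ F_11 with f(x, y) ≡ 0 and those with g(x, y) ≡ 0 (mod 11); the common zeros in that column are the intersection.
  x = 0: f ≡ 0 at y ∈ {10}; g ≡ 0 at y ∈ {1, 10}; common: {10}.
  x = 1: f ≡ 0 at y ∈ {4}; g ≡ 0 at y ∈ ∅; common: ∅.
  x = 2: f ≡ 0 at y ∈ {9}; g ≡ 0 at y ∈ {0, 9}; common: {9}.
  x = 3: f ≡ 0 at y ∈ {3}; g ≡ 0 at y ∈ ∅; common: ∅.
  x = 4: f ≡ 0 at y ∈ {8}; g ≡ 0 at y ∈ ∅; common: ∅.
  x = 5: f ≡ 0 at y ∈ {2}; g ≡ 0 at y ∈ {0, 6}; common: ∅.
  x = 6: f ≡ 0 at y ∈ {7}; g ≡ 0 at y ∈ {1, 4}; common: ∅.
  x = 7: f ≡ 0 at y ∈ {1}; g ≡ 0 at y ∈ {6, 9}; common: ∅.
  x = 8: f ≡ 0 at y ∈ {6}; g ≡ 0 at y ∈ {4, 10}; common: ∅.
  x = 9: f ≡ 0 at y ∈ {0}; g ≡ 0 at y ∈ ∅; common: ∅.
  x = 10: f ≡ 0 at y ∈ {5}; g ≡ 0 at y ∈ ∅; common: ∅.
Collecting: common zeros = {(0, 10), (2, 9)}, so the count is 2.
Comparison with the Bézout bound: 2 ≤ 2 = deg(f)·deg(g), as expected for curves with no common component (the bound is attained).


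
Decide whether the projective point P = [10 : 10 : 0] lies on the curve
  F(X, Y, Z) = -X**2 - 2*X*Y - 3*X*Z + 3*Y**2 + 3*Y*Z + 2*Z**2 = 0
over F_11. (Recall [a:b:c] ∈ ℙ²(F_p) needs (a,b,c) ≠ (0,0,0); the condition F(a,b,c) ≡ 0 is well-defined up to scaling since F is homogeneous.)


F(10,10,0) ≡ 0 (mod 11); P is on the curve.

Evaluate F(10, 10, 0) term-by-term (mod 11).
  -X**2 ↦ -1·100·1·1 = -100
  -2*X*Y ↦ -2·10·10·1 = -200
  -3*X*Z ↦ -3·10·1·0 = 0
  3*Y**2 ↦ 3·1·100·1 = 300
  3*Y*Z ↦ 3·1·10·0 = 0
  2*Z**2 ↦ 2·1·1·0 = 0
Sum: F(10, 10, 0) = (-100) + (-200) + (0) + (300) + (0) + (0) = 0.
Reducing mod 11: 0 ≡ 0 (mod 11).
Since F(a, b, c) ≡ 0 (mod 11), P lies on the curve.


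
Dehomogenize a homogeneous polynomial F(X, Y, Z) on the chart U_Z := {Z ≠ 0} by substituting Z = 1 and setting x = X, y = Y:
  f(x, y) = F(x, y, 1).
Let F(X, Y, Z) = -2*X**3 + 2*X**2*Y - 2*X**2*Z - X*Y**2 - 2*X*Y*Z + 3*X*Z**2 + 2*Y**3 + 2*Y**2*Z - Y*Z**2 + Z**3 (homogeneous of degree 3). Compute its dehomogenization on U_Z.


f(x, y) = -2*x**3 + 2*x**2*y - 2*x**2 - x*y**2 - 2*x*y + 3*x + 2*y**3 + 2*y**2 - y + 1

On U_Z we set Z = 1. Each monomial c·X^i·Y^j·Z^k in F becomes c·x^i·y^j·1^k = c·x^i·y^j.
Substituting Z = 1: F(X, Y, 1) = -2*x**3 + 2*x**2*y - 2*x**2 - x*y**2 - 2*x*y + 3*x + 2*y**3 + 2*y**2 - y + 1.
Note: deg(f) ≤ deg(F) = 3; strict inequality happens when F is divisible by Z (lost terms).


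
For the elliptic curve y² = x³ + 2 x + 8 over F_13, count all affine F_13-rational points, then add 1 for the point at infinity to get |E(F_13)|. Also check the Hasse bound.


Affine points = {(5, 0), (7, 1), (7, 12), (8, 4), (8, 9), (9, 1), (9, 12), (10, 1), (10, 12), (11, 3), (11, 10)}; affine count = 11; |E(F_13)| = 12.

Discriminant check: Δ ∝ 4a³ + 27b² = 4·2³ + 27·8² = 4·8 + 27·64 ≡ 5 (mod 13). Nonzero ⇒ E is nonsingular.
For each x ∈ F_13, compute rhs = x³ + 2·x + 8 mod 13, then count y ∈ F_13 with y² ≡ rhs.
  x = 0: rhs = 8, matching y values: none (0 points).
  x = 1: rhs = 11, matching y values: none (0 points).
  x = 2: rhs = 7, matching y values: none (0 points).
  x = 3: rhs = 2, matching y values: none (0 points).
  x = 4: rhs = 2, matching y values: none (0 points).
  x = 5: rhs = 0, matching y values: 0 (1 points).
  x = 6: rhs = 2, matching y values: none (0 points).
  x = 7: rhs = 1, matching y values: 1, 12 (2 points).
  x = 8: rhs = 3, matching y values: 4, 9 (2 points).
  x = 9: rhs = 1, matching y values: 1, 12 (2 points).
  x = 10: rhs = 1, matching y values: 1, 12 (2 points).
  x = 11: rhs = 9, matching y values: 3, 10 (2 points).
  x = 12: rhs = 5, matching y values: none (0 points).
Total affine count: 11.
Full point count |E(F_13)| = 11 + 1 = 12.
Hasse bound: |12 − (13+1)| = |-2| = 2 ≤ 2√13 ≈ 7.2111 ✓.


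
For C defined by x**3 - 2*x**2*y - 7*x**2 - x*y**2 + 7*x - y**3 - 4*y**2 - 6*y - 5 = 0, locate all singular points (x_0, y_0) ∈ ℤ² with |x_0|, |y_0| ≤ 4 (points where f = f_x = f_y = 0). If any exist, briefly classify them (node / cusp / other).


Singular points: {(1, -2)}; classification: cusp.

Compute partial derivatives:
  f_x = 3*x**2 - 4*x*y - 14*x - y**2 + 7.
  f_y = -2*x**2 - 2*x*y - 3*y**2 - 8*y - 6.
Scan x_0 ∈ {−4, ..., 4}. For each x_0, f_y(x_0, y) is a polynomial in y; find its integer roots y ∈ {−4, ..., 4}, then test f_x and f at those candidates.
  x = -4: f_y(-4, y) = -3*y**2 - 38; no integer root y with |y| ≤ 4.
  x = -3: f_y(-3, y) = -3*y**2 - 2*y - 24; no integer root y with |y| ≤ 4.
  x = -2: f_y(-2, y) = -3*y**2 - 4*y - 14; no integer root y with |y| ≤ 4.
  x = -1: f_y(-1, y) = -3*y**2 - 6*y - 8; no integer root y with |y| ≤ 4.
  x = 0: f_y(0, y) = -3*y**2 - 8*y - 6; no integer root y with |y| ≤ 4.
  x = 1: f_y(1, y) = -3*y**2 - 10*y - 8; vanishes at y ∈ {-2}. (1, -2): f_x = 0, f = 0 — SINGULAR.
  x = 2: f_y(2, y) = -3*y**2 - 12*y - 14; no integer root y with |y| ≤ 4.
  x = 3: f_y(3, y) = -3*y**2 - 14*y - 24; no integer root y with |y| ≤ 4.
  x = 4: f_y(4, y) = -3*y**2 - 16*y - 38; no integer root y with |y| ≤ 4.
Only singular point on the grid: (1, -2).
Classify: substitute x = 1 + u, y = -2 + v and expand: f = u**3 - 2*u**2*v - u*v**2 - v**3 + v**2.
No constant or linear terms (consistent with a singular point). Quadratic part: v**2. Cubic part: u**3 - 2*u**2*v - u*v**2 - v**3.
The quadratic part v**2 is a perfect square, so there is a single (double) tangent line v = 0, i.e. y = -2. Restricting the cubic part to that line (v = 0) leaves u**3 ≠ 0, so f is not divisible by v and the branch is v² ≈ -u**3 to lowest order — this is a cusp.
Classification: cusp.


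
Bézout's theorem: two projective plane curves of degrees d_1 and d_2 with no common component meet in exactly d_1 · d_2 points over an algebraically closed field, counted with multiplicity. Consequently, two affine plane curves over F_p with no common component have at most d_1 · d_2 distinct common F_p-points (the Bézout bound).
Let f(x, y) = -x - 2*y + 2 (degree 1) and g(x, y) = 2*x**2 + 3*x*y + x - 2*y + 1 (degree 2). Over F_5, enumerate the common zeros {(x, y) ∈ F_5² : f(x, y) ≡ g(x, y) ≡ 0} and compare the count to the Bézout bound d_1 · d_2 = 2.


Common zeros: ∅; count = 0; Bézout bound = 2.

deg(f) = 1, deg(g) = 2, so Bézout bound = 2.
Scan x ∈ F_5. For each x, list the y ∈ F_5 with f(x, y) ≡ 0 and those with g(x, y) ≡ 0 (mod 5); the common zeros in that column are the intersection.
  x = 0: f ≡ 0 at y ∈ {1}; g ≡ 0 at y ∈ {3}; common: ∅.
  x = 1: f ≡ 0 at y ∈ {3}; g ≡ 0 at y ∈ {1}; common: ∅.
  x = 2: f ≡ 0 at y ∈ {0}; g ≡ 0 at y ∈ {1}; common: ∅.
  x = 3: f ≡ 0 at y ∈ {2}; g ≡ 0 at y ∈ {4}; common: ∅.
  x = 4: f ≡ 0 at y ∈ {4}; g ≡ 0 at y ∈ ∅; common: ∅.
Collecting: common zeros = ∅, so the count is 0.
Comparison with the Bézout bound: 0 ≤ 2 = deg(f)·deg(g), as expected for curves with no common component (the affine F_5-count falls short of the bound because intersections may lie at infinity, over extension fields, or carry multiplicity).


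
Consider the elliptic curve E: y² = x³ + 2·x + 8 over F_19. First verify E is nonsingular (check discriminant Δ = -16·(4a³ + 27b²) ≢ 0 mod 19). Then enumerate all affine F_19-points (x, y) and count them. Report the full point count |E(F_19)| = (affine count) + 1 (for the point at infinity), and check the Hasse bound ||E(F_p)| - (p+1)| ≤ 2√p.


Affine points = {(1, 7), (1, 12), (2, 1), (2, 18), (4, 2), (4, 17), (7, 2), (7, 17), (8, 2), (8, 17), (14, 5), (14, 14), (18, 9), (18, 10)}; affine count = 14; |E(F_19)| = 15.

Discriminant check: Δ ∝ 4a³ + 27b² = 4·2³ + 27·8² = 4·8 + 27·64 ≡ 12 (mod 19). Nonzero ⇒ E is nonsingular.
For each x ∈ F_19, compute rhs = x³ + 2·x + 8 mod 19, then count y ∈ F_19 with y² ≡ rhs.
  x = 0: rhs = 8, matching y values: none (0 points).
  x = 1: rhs = 11, matching y values: 7, 12 (2 points).
  x = 2: rhs = 1, matching y values: 1, 18 (2 points).
  x = 3: rhs = 3, matching y values: none (0 points).
  x = 4: rhs = 4, matching y values: 2, 17 (2 points).
  x = 5: rhs = 10, matching y values: none (0 points).
  x = 6: rhs = 8, matching y values: none (0 points).
  x = 7: rhs = 4, matching y values: 2, 17 (2 points).
  x = 8: rhs = 4, matching y values: 2, 17 (2 points).
  x = 9: rhs = 14, matching y values: none (0 points).
  x = 10: rhs = 2, matching y values: none (0 points).
  x = 11: rhs = 12, matching y values: none (0 points).
  x = 12: rhs = 12, matching y values: none (0 points).
  x = 13: rhs = 8, matching y values: none (0 points).
  x = 14: rhs = 6, matching y values: 5, 14 (2 points).
  x = 15: rhs = 12, matching y values: none (0 points).
  x = 16: rhs = 13, matching y values: none (0 points).
  x = 17: rhs = 15, matching y values: none (0 points).
  x = 18: rhs = 5, matching y values: 9, 10 (2 points).
Total affine count: 14.
Full point count |E(F_19)| = 14 + 1 = 15.
Hasse bound: |15 − (19+1)| = |-5| = 5 ≤ 2√19 ≈ 8.7178 ✓.


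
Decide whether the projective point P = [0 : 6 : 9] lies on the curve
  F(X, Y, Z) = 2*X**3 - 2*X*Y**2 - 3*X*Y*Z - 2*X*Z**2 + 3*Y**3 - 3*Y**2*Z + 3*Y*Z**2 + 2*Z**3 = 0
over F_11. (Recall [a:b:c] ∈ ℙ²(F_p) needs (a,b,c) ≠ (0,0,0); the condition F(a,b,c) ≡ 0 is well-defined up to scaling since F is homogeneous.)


F(0,6,9) ≡ 7 (mod 11); P is NOT on the curve.

Evaluate F(0, 6, 9) term-by-term (mod 11).
  2*X**3 ↦ 2·0·1·1 = 0
  -2*X*Y**2 ↦ -2·0·36·1 = 0
  -3*X*Y*Z ↦ -3·0·6·9 = 0
  -2*X*Z**2 ↦ -2·0·1·81 = 0
  3*Y**3 ↦ 3·1·216·1 = 648
  -3*Y**2*Z ↦ -3·1·36·9 = -972
  3*Y*Z**2 ↦ 3·1·6·81 = 1458
  2*Z**3 ↦ 2·1·1·729 = 1458
Sum: F(0, 6, 9) = (0) + (0) + (0) + (0) + (648) + (-972) + (1458) + (1458) = 2592.
Reducing mod 11: 2592 ≡ 7 (mod 11).
Since F(a, b, c) ≡ 7 ≠ 0 (mod 11), P does NOT lie on the curve.


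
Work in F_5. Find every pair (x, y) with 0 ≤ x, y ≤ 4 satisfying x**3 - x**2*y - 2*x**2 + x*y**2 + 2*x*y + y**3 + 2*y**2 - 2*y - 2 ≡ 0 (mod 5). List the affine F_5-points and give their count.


Affine F_5-points: {(0, 2), (1, 1), (1, 2), (1, 4), (2, 3), (3, 2), (4, 0), (4, 4)}; count = 8.

For each of the 25 pairs (x, y) ∈ F_5², evaluate f(x, y) mod 5. Record the zeros.
  x = 0: [0↦3, 1↦4, 2↦0, 3↦2, 4↦1]  zeros at y ∈ {2}
  x = 1: [0↦2, 1↦0, 2↦0, 3↦3, 4↦0]  zeros at y ∈ {1, 2, 4}
  x = 2: [0↦3, 1↦1, 2↦3, 3↦0, 4↦3]  zeros at y ∈ {3}
  x = 3: [0↦2, 1↦3, 2↦0, 3↦4, 4↦1]  zeros at y ∈ {2}
  x = 4: [0↦0, 1↦2, 2↦2, 3↦1, 4↦0]  zeros at y ∈ {0, 4}
Collecting zeros: affine points = {(0, 2), (1, 1), (1, 2), (1, 4), (2, 3), (3, 2), (4, 0), (4, 4)}.
Total count |C(F_5)_aff| = 8.


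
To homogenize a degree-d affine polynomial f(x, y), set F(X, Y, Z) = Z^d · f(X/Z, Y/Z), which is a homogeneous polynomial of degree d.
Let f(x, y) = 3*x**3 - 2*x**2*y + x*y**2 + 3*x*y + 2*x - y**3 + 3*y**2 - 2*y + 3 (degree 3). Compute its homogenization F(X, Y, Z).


F(X, Y, Z) = 3*X**3 - 2*X**2*Y + X*Y**2 + 3*X*Y*Z + 2*X*Z**2 - Y**3 + 3*Y**2*Z - 2*Y*Z**2 + 3*Z**3

deg(f) = 3.
Substitute x = X/Z, y = Y/Z into f, then multiply by Z^3.
  monomial 3·x^3·y^0 ↦ 3·X^3·Y^0·Z^0.
  monomial -2·x^2·y^1 ↦ -2·X^2·Y^1·Z^0.
  monomial 1·x^1·y^2 ↦ 1·X^1·Y^2·Z^0.
  monomial 3·x^1·y^1 ↦ 3·X^1·Y^1·Z^1.
  monomial 2·x^1·y^0 ↦ 2·X^1·Y^0·Z^2.
  monomial -1·x^0·y^3 ↦ -1·X^0·Y^3·Z^0.
  monomial 3·x^0·y^2 ↦ 3·X^0·Y^2·Z^1.
  monomial -2·x^0·y^1 ↦ -2·X^0·Y^1·Z^2.
  monomial 3·x^0·y^0 ↦ 3·X^0·Y^0·Z^3.
Collecting: F(X, Y, Z) = 3*X**3 - 2*X**2*Y + X*Y**2 + 3*X*Y*Z + 2*X*Z**2 - Y**3 + 3*Y**2*Z - 2*Y*Z**2 + 3*Z**3.


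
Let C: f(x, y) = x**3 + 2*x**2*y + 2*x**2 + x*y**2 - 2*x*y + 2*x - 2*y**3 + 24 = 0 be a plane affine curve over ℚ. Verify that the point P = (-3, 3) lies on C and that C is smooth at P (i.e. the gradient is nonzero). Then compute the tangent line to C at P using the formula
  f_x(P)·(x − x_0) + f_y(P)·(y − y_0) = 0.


Tangent line at P: -16*x - 48*y + 96 = 0.

Step 1: f(-3, 3) = 0, so P lies on C.
Step 2: partial derivatives
  f_x(x, y) = 3*x**2 + 4*x*y + 4*x + y**2 - 2*y + 2, f_y(x, y) = 2*x**2 + 2*x*y - 2*x - 6*y**2.
  f_x(P) = -16, f_y(P) = -48 (gradient nonzero, so P is smooth).
Step 3: tangent line at P: -16·(x − -3) + -48·(y − 3) = 0.
Expanding: -16*x - 48*y + 96 = 0.


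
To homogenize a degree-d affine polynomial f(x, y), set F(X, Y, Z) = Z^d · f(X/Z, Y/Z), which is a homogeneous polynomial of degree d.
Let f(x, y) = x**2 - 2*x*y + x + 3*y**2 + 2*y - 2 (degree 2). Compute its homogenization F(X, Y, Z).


F(X, Y, Z) = X**2 - 2*X*Y + X*Z + 3*Y**2 + 2*Y*Z - 2*Z**2

deg(f) = 2.
Substitute x = X/Z, y = Y/Z into f, then multiply by Z^2.
  monomial 1·x^2·y^0 ↦ 1·X^2·Y^0·Z^0.
  monomial -2·x^1·y^1 ↦ -2·X^1·Y^1·Z^0.
  monomial 1·x^1·y^0 ↦ 1·X^1·Y^0·Z^1.
  monomial 3·x^0·y^2 ↦ 3·X^0·Y^2·Z^0.
  monomial 2·x^0·y^1 ↦ 2·X^0·Y^1·Z^1.
  monomial -2·x^0·y^0 ↦ -2·X^0·Y^0·Z^2.
Collecting: F(X, Y, Z) = X**2 - 2*X*Y + X*Z + 3*Y**2 + 2*Y*Z - 2*Z**2.


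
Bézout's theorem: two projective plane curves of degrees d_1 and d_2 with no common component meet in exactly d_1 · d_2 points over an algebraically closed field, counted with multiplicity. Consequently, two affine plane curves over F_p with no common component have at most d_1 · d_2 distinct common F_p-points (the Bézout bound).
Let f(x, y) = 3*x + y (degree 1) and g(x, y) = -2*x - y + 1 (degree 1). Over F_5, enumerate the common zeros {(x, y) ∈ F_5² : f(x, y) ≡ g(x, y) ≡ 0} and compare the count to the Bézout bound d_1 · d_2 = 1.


Common zeros: {(4, 3)}; count = 1; Bézout bound = 1.

deg(f) = 1, deg(g) = 1, so Bézout bound = 1.
Scan x ∈ F_5. For each x, list the y ∈ F_5 with f(x, y) ≡ 0 and those with g(x, y) ≡ 0 (mod 5); the common zeros in that column are the intersection.
  x = 0: f ≡ 0 at y ∈ {0}; g ≡ 0 at y ∈ {1}; common: ∅.
  x = 1: f ≡ 0 at y ∈ {2}; g ≡ 0 at y ∈ {4}; common: ∅.
  x = 2: f ≡ 0 at y ∈ {4}; g ≡ 0 at y ∈ {2}; common: ∅.
  x = 3: f ≡ 0 at y ∈ {1}; g ≡ 0 at y ∈ {0}; common: ∅.
  x = 4: f ≡ 0 at y ∈ {3}; g ≡ 0 at y ∈ {3}; common: {3}.
Collecting: common zeros = {(4, 3)}, so the count is 1.
Comparison with the Bézout bound: 1 ≤ 1 = deg(f)·deg(g), as expected for curves with no common component (the bound is attained).


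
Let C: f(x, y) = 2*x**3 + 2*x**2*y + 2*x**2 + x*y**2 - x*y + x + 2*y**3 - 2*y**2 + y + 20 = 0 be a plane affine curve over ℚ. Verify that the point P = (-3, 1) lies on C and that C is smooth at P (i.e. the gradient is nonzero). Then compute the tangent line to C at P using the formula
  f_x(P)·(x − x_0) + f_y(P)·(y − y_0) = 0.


Tangent line at P: 31*x + 18*y + 75 = 0.

Step 1: f(-3, 1) = 0, so P lies on C.
Step 2: partial derivatives
  f_x(x, y) = 6*x**2 + 4*x*y + 4*x + y**2 - y + 1, f_y(x, y) = 2*x**2 + 2*x*y - x + 6*y**2 - 4*y + 1.
  f_x(P) = 31, f_y(P) = 18 (gradient nonzero, so P is smooth).
Step 3: tangent line at P: 31·(x − -3) + 18·(y − 1) = 0.
Expanding: 31*x + 18*y + 75 = 0.


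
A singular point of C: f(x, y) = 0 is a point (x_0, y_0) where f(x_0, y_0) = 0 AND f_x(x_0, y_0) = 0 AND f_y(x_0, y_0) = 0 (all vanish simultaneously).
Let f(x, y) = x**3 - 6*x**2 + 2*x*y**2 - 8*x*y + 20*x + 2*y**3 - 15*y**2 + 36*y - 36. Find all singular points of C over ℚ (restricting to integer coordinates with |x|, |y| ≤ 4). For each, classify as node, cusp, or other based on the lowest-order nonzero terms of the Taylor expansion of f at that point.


Singular points: {(2, 2)}; classification: cusp.

Compute partial derivatives:
  f_x = 3*x**2 - 12*x + 2*y**2 - 8*y + 20.
  f_y = 4*x*y - 8*x + 6*y**2 - 30*y + 36.
Scan x_0 ∈ {−4, ..., 4}. For each x_0, f_y(x_0, y) is a polynomial in y; find its integer roots y ∈ {−4, ..., 4}, then test f_x and f at those candidates.
  x = -4: f_y(-4, y) = 6*y**2 - 46*y + 68; vanishes at y ∈ {2}. (-4, 2): f_x = 108 ≠ 0.
  x = -3: f_y(-3, y) = 6*y**2 - 42*y + 60; vanishes at y ∈ {2}. (-3, 2): f_x = 75 ≠ 0.
  x = -2: f_y(-2, y) = 6*y**2 - 38*y + 52; vanishes at y ∈ {2}. (-2, 2): f_x = 48 ≠ 0.
  x = -1: f_y(-1, y) = 6*y**2 - 34*y + 44; vanishes at y ∈ {2}. (-1, 2): f_x = 27 ≠ 0.
  x = 0: f_y(0, y) = 6*y**2 - 30*y + 36; vanishes at y ∈ {2, 3}. (0, 2): f_x = 12 ≠ 0; (0, 3): f_x = 14 ≠ 0.
  x = 1: f_y(1, y) = 6*y**2 - 26*y + 28; vanishes at y ∈ {2}. (1, 2): f_x = 3 ≠ 0.
  x = 2: f_y(2, y) = 6*y**2 - 22*y + 20; vanishes at y ∈ {2}. (2, 2): f_x = 0, f = 0 — SINGULAR.
  x = 3: f_y(3, y) = 6*y**2 - 18*y + 12; vanishes at y ∈ {1, 2}. (3, 1): f_x = 5 ≠ 0; (3, 2): f_x = 3 ≠ 0.
  x = 4: f_y(4, y) = 6*y**2 - 14*y + 4; vanishes at y ∈ {2}. (4, 2): f_x = 12 ≠ 0.
Only singular point on the grid: (2, 2).
Classify: substitute x = 2 + u, y = 2 + v and expand: f = u**3 + 2*u*v**2 + 2*v**3 + v**2.
No constant or linear terms (consistent with a singular point). Quadratic part: v**2. Cubic part: u**3 + 2*u*v**2 + 2*v**3.
The quadratic part v**2 is a perfect square, so there is a single (double) tangent line v = 0, i.e. y = 2. Restricting the cubic part to that line (v = 0) leaves u**3 ≠ 0, so f is not divisible by v and the branch is v² ≈ -u**3 to lowest order — this is a cusp.
Classification: cusp.


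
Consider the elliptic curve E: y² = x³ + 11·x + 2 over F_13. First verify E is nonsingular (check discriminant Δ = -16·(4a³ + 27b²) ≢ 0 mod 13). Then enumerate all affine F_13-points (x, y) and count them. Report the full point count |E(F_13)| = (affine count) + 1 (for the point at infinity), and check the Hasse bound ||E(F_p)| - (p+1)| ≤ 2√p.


Affine points = {(1, 1), (1, 12), (3, 6), (3, 7), (5, 0), (8, 2), (8, 11), (12, 4), (12, 9)}; affine count = 9; |E(F_13)| = 10.

Discriminant check: Δ ∝ 4a³ + 27b² = 4·11³ + 27·2² = 4·1331 + 27·4 ≡ 11 (mod 13). Nonzero ⇒ E is nonsingular.
For each x ∈ F_13, compute rhs = x³ + 11·x + 2 mod 13, then count y ∈ F_13 with y² ≡ rhs.
  x = 0: rhs = 2, matching y values: none (0 points).
  x = 1: rhs = 1, matching y values: 1, 12 (2 points).
  x = 2: rhs = 6, matching y values: none (0 points).
  x = 3: rhs = 10, matching y values: 6, 7 (2 points).
  x = 4: rhs = 6, matching y values: none (0 points).
  x = 5: rhs = 0, matching y values: 0 (1 points).
  x = 6: rhs = 11, matching y values: none (0 points).
  x = 7: rhs = 6, matching y values: none (0 points).
  x = 8: rhs = 4, matching y values: 2, 11 (2 points).
  x = 9: rhs = 11, matching y values: none (0 points).
  x = 10: rhs = 7, matching y values: none (0 points).
  x = 11: rhs = 11, matching y values: none (0 points).
  x = 12: rhs = 3, matching y values: 4, 9 (2 points).
Total affine count: 9.
Full point count |E(F_13)| = 9 + 1 = 10.
Hasse bound: |10 − (13+1)| = |-4| = 4 ≤ 2√13 ≈ 7.2111 ✓.


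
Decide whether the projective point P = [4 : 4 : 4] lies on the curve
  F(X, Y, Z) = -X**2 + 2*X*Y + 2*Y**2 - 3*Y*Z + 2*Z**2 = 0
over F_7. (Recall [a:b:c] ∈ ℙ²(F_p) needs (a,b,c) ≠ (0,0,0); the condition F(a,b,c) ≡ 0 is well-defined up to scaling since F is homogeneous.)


F(4,4,4) ≡ 4 (mod 7); P is NOT on the curve.

Evaluate F(4, 4, 4) term-by-term (mod 7).
  -X**2 ↦ -1·16·1·1 = -16
  2*X*Y ↦ 2·4·4·1 = 32
  2*Y**2 ↦ 2·1·16·1 = 32
  -3*Y*Z ↦ -3·1·4·4 = -48
  2*Z**2 ↦ 2·1·1·16 = 32
Sum: F(4, 4, 4) = (-16) + (32) + (32) + (-48) + (32) = 32.
Reducing mod 7: 32 ≡ 4 (mod 7).
Since F(a, b, c) ≡ 4 ≠ 0 (mod 7), P does NOT lie on the curve.


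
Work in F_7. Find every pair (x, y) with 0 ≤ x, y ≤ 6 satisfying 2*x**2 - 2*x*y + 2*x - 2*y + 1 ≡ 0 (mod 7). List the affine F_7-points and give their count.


Affine F_7-points: {(0, 4), (1, 3), (2, 1), (3, 4), (4, 2), (5, 1)}; count = 6.

For each of the 49 pairs (x, y) ∈ F_7², evaluate f(x, y) mod 7. Record the zeros.
  x = 0: [0↦1, 1↦6, 2↦4, 3↦2, 4↦0, 5↦5, 6↦3]  zeros at y ∈ {4}
  x = 1: [0↦5, 1↦1, 2↦4, 3↦0, 4↦3, 5↦6, 6↦2]  zeros at y ∈ {3}
  x = 2: [0↦6, 1↦0, 2↦1, 3↦2, 4↦3, 5↦4, 6↦5]  zeros at y ∈ {1}
  x = 3: [0↦4, 1↦3, 2↦2, 3↦1, 4↦0, 5↦6, 6↦5]  zeros at y ∈ {4}
  x = 4: [0↦6, 1↦3, 2↦0, 3↦4, 4↦1, 5↦5, 6↦2]  zeros at y ∈ {2}
  x = 5: [0↦5, 1↦0, 2↦2, 3↦4, 4↦6, 5↦1, 6↦3]  zeros at y ∈ {1}
  x = 6: [0↦1, 1↦1, 2↦1, 3↦1, 4↦1, 5↦1, 6↦1]  zeros at y ∈ ∅
Collecting zeros: affine points = {(0, 4), (1, 3), (2, 1), (3, 4), (4, 2), (5, 1)}.
Total count |C(F_7)_aff| = 6.


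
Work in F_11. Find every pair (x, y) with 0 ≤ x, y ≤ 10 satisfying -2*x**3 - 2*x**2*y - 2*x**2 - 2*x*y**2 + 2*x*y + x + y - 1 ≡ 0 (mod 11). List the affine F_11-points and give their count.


Affine F_11-points: {(0, 1), (2, 4), (2, 9), (3, 5), (3, 6), (4, 6), (4, 9), (6, 9), (8, 6), (8, 7), (10, 2), (10, 5)}; count = 12.

For each of the 121 pairs (x, y) ∈ F_11², evaluate f(x, y) mod 11. Record the zeros.
  x = 0: [0↦10, 1↦0, 2↦1, 3↦2, 4↦3, 5↦4, 6↦5, 7↦6, 8↦7, 9↦8, 10↦9]  zeros at y ∈ {1}
  x = 1: [0↦7, 1↦6, 2↦1, 3↦3, 4↦1, 5↦6, 6↦7, 7↦4, 8↦8, 9↦8, 10↦4]  zeros at y ∈ ∅
  x = 2: [0↦10, 1↦3, 2↦10, 3↦9, 4↦0, 5↦5, 6↦2, 7↦2, 8↦5, 9↦0, 10↦9]  zeros at y ∈ {4, 9}
  x = 3: [0↦7, 1↦1, 2↦5, 3↦8, 4↦10, 5↦0, 6↦0, 7↦10, 8↦8, 9↦5, 10↦1]  zeros at y ∈ {5, 6}
  x = 4: [0↦8, 1↦10, 2↦7, 3↦10, 4↦8, 5↦1, 6↦0, 7↦5, 8↦5, 9↦0, 10↦1]  zeros at y ∈ {6, 9}
  x = 5: [0↦1, 1↦7, 2↦4, 3↦3, 4↦4, 5↦7, 6↦1, 7↦8, 8↦6, 9↦6, 10↦8]  zeros at y ∈ ∅
  x = 6: [0↦7, 1↦2, 2↦6, 3↦8, 4↦8, 5↦6, 6↦2, 7↦7, 8↦10, 9↦0, 10↦10]  zeros at y ∈ {9}
  x = 7: [0↦3, 1↦5, 2↦1, 3↦2, 4↦8, 5↦8, 6↦2, 7↦1, 8↦5, 9↦3, 10↦6]  zeros at y ∈ ∅
  x = 8: [0↦10, 1↦4, 2↦10, 3↦6, 4↦3, 5↦1, 6↦0, 7↦0, 8↦1, 9↦3, 10↦6]  zeros at y ∈ {6, 7}
  x = 9: [0↦5, 1↦9, 2↦10, 3↦8, 4↦3, 5↦6, 6↦6, 7↦3, 8↦8, 9↦10, 10↦9]  zeros at y ∈ ∅
  x = 10: [0↦9, 1↦8, 2↦0, 3↦7, 4↦7, 5↦0, 6↦8, 7↦9, 8↦3, 9↦1, 10↦3]  zeros at y ∈ {2, 5}
Collecting zeros: affine points = {(0, 1), (2, 4), (2, 9), (3, 5), (3, 6), (4, 6), (4, 9), (6, 9), (8, 6), (8, 7), (10, 2), (10, 5)}.
Total count |C(F_11)_aff| = 12.


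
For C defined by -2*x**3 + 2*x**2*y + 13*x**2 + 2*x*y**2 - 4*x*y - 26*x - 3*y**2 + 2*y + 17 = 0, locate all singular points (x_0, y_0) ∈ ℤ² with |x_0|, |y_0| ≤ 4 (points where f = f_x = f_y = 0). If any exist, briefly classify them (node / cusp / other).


Singular points: {(2, -1)}; classification: node.

Compute partial derivatives:
  f_x = -6*x**2 + 4*x*y + 26*x + 2*y**2 - 4*y - 26.
  f_y = 2*x**2 + 4*x*y - 4*x - 6*y + 2.
Scan x_0 ∈ {−4, ..., 4}. For each x_0, f_y(x_0, y) is a polynomial in y; find its integer roots y ∈ {−4, ..., 4}, then test f_x and f at those candidates.
  x = -4: f_y(-4, y) = 50 - 22*y; no integer root y with |y| ≤ 4.
  x = -3: f_y(-3, y) = 32 - 18*y; no integer root y with |y| ≤ 4.
  x = -2: f_y(-2, y) = 18 - 14*y; no integer root y with |y| ≤ 4.
  x = -1: f_y(-1, y) = 8 - 10*y; no integer root y with |y| ≤ 4.
  x = 0: f_y(0, y) = 2 - 6*y; no integer root y with |y| ≤ 4.
  x = 1: f_y(1, y) = -2*y; vanishes at y ∈ {0}. (1, 0): f_x = -6 ≠ 0.
  x = 2: f_y(2, y) = 2*y + 2; vanishes at y ∈ {-1}. (2, -1): f_x = 0, f = 0 — SINGULAR.
  x = 3: f_y(3, y) = 6*y + 8; no integer root y with |y| ≤ 4.
  x = 4: f_y(4, y) = 10*y + 18; no integer root y with |y| ≤ 4.
Only singular point on the grid: (2, -1).
Classify: substitute x = 2 + u, y = -1 + v and expand: f = -2*u**3 + 2*u**2*v - u**2 + 2*u*v**2 + v**2.
No constant or linear terms (consistent with a singular point). Quadratic part: -u**2 + v**2. Cubic part: -2*u**3 + 2*u**2*v + 2*u*v**2.
The quadratic part v**2 - u**2 = (v − u)(v + u) splits into two distinct linear factors, so there are two distinct tangent lines y − -1 = ±(x − 2) — this is a node (ordinary double point).
Classification: node.


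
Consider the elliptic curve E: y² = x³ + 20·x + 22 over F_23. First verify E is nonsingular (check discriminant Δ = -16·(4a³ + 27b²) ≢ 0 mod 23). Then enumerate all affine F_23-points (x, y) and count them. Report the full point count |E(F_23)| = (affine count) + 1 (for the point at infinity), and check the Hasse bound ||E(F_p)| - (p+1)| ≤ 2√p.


Affine points = {(2, 1), (2, 22), (6, 6), (6, 17), (8, 2), (8, 21), (10, 7), (10, 16), (11, 3), (11, 20), (12, 9), (12, 14), (13, 8), (13, 15), (17, 10), (17, 13), (18, 2), (18, 21), (19, 4), (19, 19), (20, 2), (20, 21), (22, 1), (22, 22)}; affine count = 24; |E(F_23)| = 25.

Discriminant check: Δ ∝ 4a³ + 27b² = 4·20³ + 27·22² = 4·8000 + 27·484 ≡ 11 (mod 23). Nonzero ⇒ E is nonsingular.
For each x ∈ F_23, compute rhs = x³ + 20·x + 22 mod 23, then count y ∈ F_23 with y² ≡ rhs.
  x = 0: rhs = 22, matching y values: none (0 points).
  x = 1: rhs = 20, matching y values: none (0 points).
  x = 2: rhs = 1, matching y values: 1, 22 (2 points).
  x = 3: rhs = 17, matching y values: none (0 points).
  x = 4: rhs = 5, matching y values: none (0 points).
  x = 5: rhs = 17, matching y values: none (0 points).
  x = 6: rhs = 13, matching y values: 6, 17 (2 points).
  x = 7: rhs = 22, matching y values: none (0 points).
  x = 8: rhs = 4, matching y values: 2, 21 (2 points).
  x = 9: rhs = 11, matching y values: none (0 points).
  x = 10: rhs = 3, matching y values: 7, 16 (2 points).
  x = 11: rhs = 9, matching y values: 3, 20 (2 points).
  x = 12: rhs = 12, matching y values: 9, 14 (2 points).
  x = 13: rhs = 18, matching y values: 8, 15 (2 points).
  x = 14: rhs = 10, matching y values: none (0 points).
  x = 15: rhs = 17, matching y values: none (0 points).
  x = 16: rhs = 22, matching y values: none (0 points).
  x = 17: rhs = 8, matching y values: 10, 13 (2 points).
  x = 18: rhs = 4, matching y values: 2, 21 (2 points).
  x = 19: rhs = 16, matching y values: 4, 19 (2 points).
  x = 20: rhs = 4, matching y values: 2, 21 (2 points).
  x = 21: rhs = 20, matching y values: none (0 points).
  x = 22: rhs = 1, matching y values: 1, 22 (2 points).
Total affine count: 24.
Full point count |E(F_23)| = 24 + 1 = 25.
Hasse bound: |25 − (23+1)| = |1| = 1 ≤ 2√23 ≈ 9.5917 ✓.


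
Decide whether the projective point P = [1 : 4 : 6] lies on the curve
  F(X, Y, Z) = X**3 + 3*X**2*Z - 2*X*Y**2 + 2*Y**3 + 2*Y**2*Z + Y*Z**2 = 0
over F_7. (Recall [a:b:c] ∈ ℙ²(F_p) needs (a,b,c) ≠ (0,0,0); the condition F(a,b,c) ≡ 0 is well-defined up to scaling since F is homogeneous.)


F(1,4,6) ≡ 3 (mod 7); P is NOT on the curve.

Evaluate F(1, 4, 6) term-by-term (mod 7).
  X**3 ↦ 1·1·1·1 = 1
  3*X**2*Z ↦ 3·1·1·6 = 18
  -2*X*Y**2 ↦ -2·1·16·1 = -32
  2*Y**3 ↦ 2·1·64·1 = 128
  2*Y**2*Z ↦ 2·1·16·6 = 192
  Y*Z**2 ↦ 1·1·4·36 = 144
Sum: F(1, 4, 6) = (1) + (18) + (-32) + (128) + (192) + (144) = 451.
Reducing mod 7: 451 ≡ 3 (mod 7).
Since F(a, b, c) ≡ 3 ≠ 0 (mod 7), P does NOT lie on the curve.


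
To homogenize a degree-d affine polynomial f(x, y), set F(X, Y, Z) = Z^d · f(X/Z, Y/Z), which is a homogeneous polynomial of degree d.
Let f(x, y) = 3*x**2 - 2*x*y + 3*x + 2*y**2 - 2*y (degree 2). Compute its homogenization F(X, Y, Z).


F(X, Y, Z) = 3*X**2 - 2*X*Y + 3*X*Z + 2*Y**2 - 2*Y*Z

deg(f) = 2.
Substitute x = X/Z, y = Y/Z into f, then multiply by Z^2.
  monomial 3·x^2·y^0 ↦ 3·X^2·Y^0·Z^0.
  monomial -2·x^1·y^1 ↦ -2·X^1·Y^1·Z^0.
  monomial 3·x^1·y^0 ↦ 3·X^1·Y^0·Z^1.
  monomial 2·x^0·y^2 ↦ 2·X^0·Y^2·Z^0.
  monomial -2·x^0·y^1 ↦ -2·X^0·Y^1·Z^1.
Collecting: F(X, Y, Z) = 3*X**2 - 2*X*Y + 3*X*Z + 2*Y**2 - 2*Y*Z.


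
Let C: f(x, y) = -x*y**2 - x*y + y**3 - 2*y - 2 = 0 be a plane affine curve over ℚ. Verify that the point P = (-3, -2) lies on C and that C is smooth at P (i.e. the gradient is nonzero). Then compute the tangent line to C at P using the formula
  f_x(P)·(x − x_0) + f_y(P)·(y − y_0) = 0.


Tangent line at P: -2*x + y - 4 = 0.

Step 1: f(-3, -2) = 0, so P lies on C.
Step 2: partial derivatives
  f_x(x, y) = -y**2 - y, f_y(x, y) = -2*x*y - x + 3*y**2 - 2.
  f_x(P) = -2, f_y(P) = 1 (gradient nonzero, so P is smooth).
Step 3: tangent line at P: -2·(x − -3) + 1·(y − -2) = 0.
Expanding: -2*x + y - 4 = 0.


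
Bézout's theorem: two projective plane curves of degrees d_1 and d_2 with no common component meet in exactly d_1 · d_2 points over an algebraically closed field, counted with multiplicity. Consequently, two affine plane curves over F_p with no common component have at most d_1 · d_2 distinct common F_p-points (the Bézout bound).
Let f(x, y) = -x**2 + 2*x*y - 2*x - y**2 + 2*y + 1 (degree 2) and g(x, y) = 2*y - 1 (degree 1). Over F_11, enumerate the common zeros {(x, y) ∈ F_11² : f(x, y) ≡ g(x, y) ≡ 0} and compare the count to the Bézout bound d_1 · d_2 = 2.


Common zeros: ∅; count = 0; Bézout bound = 2.

deg(f) = 2, deg(g) = 1, so Bézout bound = 2.
Scan x ∈ F_11. For each x, list the y ∈ F_11 with f(x, y) ≡ 0 and those with g(x, y) ≡ 0 (mod 11); the common zeros in that column are the intersection.
  x = 0: f ≡ 0 at y ∈ ∅; g ≡ 0 at y ∈ {6}; common: ∅.
  x = 1: f ≡ 0 at y ∈ ∅; g ≡ 0 at y ∈ {6}; common: ∅.
  x = 2: f ≡ 0 at y ∈ ∅; g ≡ 0 at y ∈ {6}; common: ∅.
  x = 3: f ≡ 0 at y ∈ ∅; g ≡ 0 at y ∈ {6}; common: ∅.
  x = 4: f ≡ 0 at y ∈ ∅; g ≡ 0 at y ∈ {6}; common: ∅.
  x = 5: f ≡ 0 at y ∈ ∅; g ≡ 0 at y ∈ {6}; common: ∅.
  x = 6: f ≡ 0 at y ∈ ∅; g ≡ 0 at y ∈ {6}; common: ∅.
  x = 7: f ≡ 0 at y ∈ ∅; g ≡ 0 at y ∈ {6}; common: ∅.
  x = 8: f ≡ 0 at y ∈ ∅; g ≡ 0 at y ∈ {6}; common: ∅.
  x = 9: f ≡ 0 at y ∈ ∅; g ≡ 0 at y ∈ {6}; common: ∅.
  x = 10: f ≡ 0 at y ∈ ∅; g ≡ 0 at y ∈ {6}; common: ∅.
Collecting: common zeros = ∅, so the count is 0.
Comparison with the Bézout bound: 0 ≤ 2 = deg(f)·deg(g), as expected for curves with no common component (the affine F_11-count falls short of the bound because intersections may lie at infinity, over extension fields, or carry multiplicity).


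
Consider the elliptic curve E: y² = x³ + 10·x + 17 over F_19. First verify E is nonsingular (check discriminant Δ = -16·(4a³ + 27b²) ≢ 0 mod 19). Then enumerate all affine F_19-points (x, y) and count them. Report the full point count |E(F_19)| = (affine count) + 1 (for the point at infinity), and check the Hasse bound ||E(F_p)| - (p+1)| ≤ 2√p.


Affine points = {(0, 6), (0, 13), (1, 3), (1, 16), (2, 8), (2, 11), (3, 6), (3, 13), (4, 8), (4, 11), (8, 1), (8, 18), (9, 0), (13, 8), (13, 11), (16, 6), (16, 13), (18, 5), (18, 14)}; affine count = 19; |E(F_19)| = 20.

Discriminant check: Δ ∝ 4a³ + 27b² = 4·10³ + 27·17² = 4·1000 + 27·289 ≡ 4 (mod 19). Nonzero ⇒ E is nonsingular.
For each x ∈ F_19, compute rhs = x³ + 10·x + 17 mod 19, then count y ∈ F_19 with y² ≡ rhs.
  x = 0: rhs = 17, matching y values: 6, 13 (2 points).
  x = 1: rhs = 9, matching y values: 3, 16 (2 points).
  x = 2: rhs = 7, matching y values: 8, 11 (2 points).
  x = 3: rhs = 17, matching y values: 6, 13 (2 points).
  x = 4: rhs = 7, matching y values: 8, 11 (2 points).
  x = 5: rhs = 2, matching y values: none (0 points).
  x = 6: rhs = 8, matching y values: none (0 points).
  x = 7: rhs = 12, matching y values: none (0 points).
  x = 8: rhs = 1, matching y values: 1, 18 (2 points).
  x = 9: rhs = 0, matching y values: 0 (1 points).
  x = 10: rhs = 15, matching y values: none (0 points).
  x = 11: rhs = 14, matching y values: none (0 points).
  x = 12: rhs = 3, matching y values: none (0 points).
  x = 13: rhs = 7, matching y values: 8, 11 (2 points).
  x = 14: rhs = 13, matching y values: none (0 points).
  x = 15: rhs = 8, matching y values: none (0 points).
  x = 16: rhs = 17, matching y values: 6, 13 (2 points).
  x = 17: rhs = 8, matching y values: none (0 points).
  x = 18: rhs = 6, matching y values: 5, 14 (2 points).
Total affine count: 19.
Full point count |E(F_19)| = 19 + 1 = 20.
Hasse bound: |20 − (19+1)| = |0| = 0 ≤ 2√19 ≈ 8.7178 ✓.


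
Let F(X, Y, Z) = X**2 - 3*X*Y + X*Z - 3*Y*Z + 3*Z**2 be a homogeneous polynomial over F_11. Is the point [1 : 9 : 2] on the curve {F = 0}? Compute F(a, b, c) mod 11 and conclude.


F(1,9,2) ≡ 0 (mod 11); P is on the curve.

Evaluate F(1, 9, 2) term-by-term (mod 11).
  X**2 ↦ 1·1·1·1 = 1
  -3*X*Y ↦ -3·1·9·1 = -27
  X*Z ↦ 1·1·1·2 = 2
  -3*Y*Z ↦ -3·1·9·2 = -54
  3*Z**2 ↦ 3·1·1·4 = 12
Sum: F(1, 9, 2) = (1) + (-27) + (2) + (-54) + (12) = -66.
Reducing mod 11: -66 ≡ 0 (mod 11).
Since F(a, b, c) ≡ 0 (mod 11), P lies on the curve.


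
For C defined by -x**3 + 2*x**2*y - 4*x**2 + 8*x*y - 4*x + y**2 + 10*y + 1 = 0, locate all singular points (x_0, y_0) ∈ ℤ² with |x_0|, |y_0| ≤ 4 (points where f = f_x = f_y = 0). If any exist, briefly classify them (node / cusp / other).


Singular points: {(-2, -1)}; classification: cusp.

Compute partial derivatives:
  f_x = -3*x**2 + 4*x*y - 8*x + 8*y - 4.
  f_y = 2*x**2 + 8*x + 2*y + 10.
Scan x_0 ∈ {−4, ..., 4}. For each x_0, f_y(x_0, y) is a polynomial in y; find its integer roots y ∈ {−4, ..., 4}, then test f_x and f at those candidates.
  x = -4: f_y(-4, y) = 2*y + 10; no integer root y with |y| ≤ 4.
  x = -3: f_y(-3, y) = 2*y + 4; vanishes at y ∈ {-2}. (-3, -2): f_x = 1 ≠ 0.
  x = -2: f_y(-2, y) = 2*y + 2; vanishes at y ∈ {-1}. (-2, -1): f_x = 0, f = 0 — SINGULAR.
  x = -1: f_y(-1, y) = 2*y + 4; vanishes at y ∈ {-2}. (-1, -2): f_x = -7 ≠ 0.
  x = 0: f_y(0, y) = 2*y + 10; no integer root y with |y| ≤ 4.
  x = 1: f_y(1, y) = 2*y + 20; no integer root y with |y| ≤ 4.
  x = 2: f_y(2, y) = 2*y + 34; no integer root y with |y| ≤ 4.
  x = 3: f_y(3, y) = 2*y + 52; no integer root y with |y| ≤ 4.
  x = 4: f_y(4, y) = 2*y + 74; no integer root y with |y| ≤ 4.
Only singular point on the grid: (-2, -1).
Classify: substitute x = -2 + u, y = -1 + v and expand: f = -u**3 + 2*u**2*v + v**2.
No constant or linear terms (consistent with a singular point). Quadratic part: v**2. Cubic part: -u**3 + 2*u**2*v.
The quadratic part v**2 is a perfect square, so there is a single (double) tangent line v = 0, i.e. y = -1. Restricting the cubic part to that line (v = 0) leaves -u**3 ≠ 0, so f is not divisible by v and the branch is v² ≈ u**3 to lowest order — this is a cusp.
Classification: cusp.


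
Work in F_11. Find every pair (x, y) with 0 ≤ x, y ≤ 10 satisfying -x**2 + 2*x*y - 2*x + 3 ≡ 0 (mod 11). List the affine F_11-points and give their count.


Affine F_11-points: {(1, 0), (2, 4), (3, 2), (4, 4), (5, 1), (6, 1), (7, 9), (8, 0), (9, 9), (10, 2)}; count = 10.

For each of the 121 pairs (x, y) ∈ F_11², evaluate f(x, y) mod 11. Record the zeros.
  x = 0: [0↦3, 1↦3, 2↦3, 3↦3, 4↦3, 5↦3, 6↦3, 7↦3, 8↦3, 9↦3, 10↦3]  zeros at y ∈ ∅
  x = 1: [0↦0, 1↦2, 2↦4, 3↦6, 4↦8, 5↦10, 6↦1, 7↦3, 8↦5, 9↦7, 10↦9]  zeros at y ∈ {0}
  x = 2: [0↦6, 1↦10, 2↦3, 3↦7, 4↦0, 5↦4, 6↦8, 7↦1, 8↦5, 9↦9, 10↦2]  zeros at y ∈ {4}
  x = 3: [0↦10, 1↦5, 2↦0, 3↦6, 4↦1, 5↦7, 6↦2, 7↦8, 8↦3, 9↦9, 10↦4]  zeros at y ∈ {2}
  x = 4: [0↦1, 1↦9, 2↦6, 3↦3, 4↦0, 5↦8, 6↦5, 7↦2, 8↦10, 9↦7, 10↦4]  zeros at y ∈ {4}
  x = 5: [0↦1, 1↦0, 2↦10, 3↦9, 4↦8, 5↦7, 6↦6, 7↦5, 8↦4, 9↦3, 10↦2]  zeros at y ∈ {1}
  x = 6: [0↦10, 1↦0, 2↦1, 3↦2, 4↦3, 5↦4, 6↦5, 7↦6, 8↦7, 9↦8, 10↦9]  zeros at y ∈ {1}
  x = 7: [0↦6, 1↦9, 2↦1, 3↦4, 4↦7, 5↦10, 6↦2, 7↦5, 8↦8, 9↦0, 10↦3]  zeros at y ∈ {9}
  x = 8: [0↦0, 1↦5, 2↦10, 3↦4, 4↦9, 5↦3, 6↦8, 7↦2, 8↦7, 9↦1, 10↦6]  zeros at y ∈ {0}
  x = 9: [0↦3, 1↦10, 2↦6, 3↦2, 4↦9, 5↦5, 6↦1, 7↦8, 8↦4, 9↦0, 10↦7]  zeros at y ∈ {9}
  x = 10: [0↦4, 1↦2, 2↦0, 3↦9, 4↦7, 5↦5, 6↦3, 7↦1, 8↦10, 9↦8, 10↦6]  zeros at y ∈ {2}
Collecting zeros: affine points = {(1, 0), (2, 4), (3, 2), (4, 4), (5, 1), (6, 1), (7, 9), (8, 0), (9, 9), (10, 2)}.
Total count |C(F_11)_aff| = 10.


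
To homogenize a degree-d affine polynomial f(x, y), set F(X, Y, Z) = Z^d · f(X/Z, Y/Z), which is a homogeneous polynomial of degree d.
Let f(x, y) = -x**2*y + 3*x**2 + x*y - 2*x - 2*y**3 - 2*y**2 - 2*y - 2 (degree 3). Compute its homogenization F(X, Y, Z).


F(X, Y, Z) = -X**2*Y + 3*X**2*Z + X*Y*Z - 2*X*Z**2 - 2*Y**3 - 2*Y**2*Z - 2*Y*Z**2 - 2*Z**3

deg(f) = 3.
Substitute x = X/Z, y = Y/Z into f, then multiply by Z^3.
  monomial -1·x^2·y^1 ↦ -1·X^2·Y^1·Z^0.
  monomial 3·x^2·y^0 ↦ 3·X^2·Y^0·Z^1.
  monomial 1·x^1·y^1 ↦ 1·X^1·Y^1·Z^1.
  monomial -2·x^1·y^0 ↦ -2·X^1·Y^0·Z^2.
  monomial -2·x^0·y^3 ↦ -2·X^0·Y^3·Z^0.
  monomial -2·x^0·y^2 ↦ -2·X^0·Y^2·Z^1.
  monomial -2·x^0·y^1 ↦ -2·X^0·Y^1·Z^2.
  monomial -2·x^0·y^0 ↦ -2·X^0·Y^0·Z^3.
Collecting: F(X, Y, Z) = -X**2*Y + 3*X**2*Z + X*Y*Z - 2*X*Z**2 - 2*Y**3 - 2*Y**2*Z - 2*Y*Z**2 - 2*Z**3.


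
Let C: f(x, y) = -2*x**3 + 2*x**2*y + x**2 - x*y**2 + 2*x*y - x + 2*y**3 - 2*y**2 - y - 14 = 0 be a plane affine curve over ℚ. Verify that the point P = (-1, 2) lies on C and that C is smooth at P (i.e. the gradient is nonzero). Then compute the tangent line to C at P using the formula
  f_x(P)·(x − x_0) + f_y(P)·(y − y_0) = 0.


Tangent line at P: -17*x + 19*y - 55 = 0.

Step 1: f(-1, 2) = 0, so P lies on C.
Step 2: partial derivatives
  f_x(x, y) = -6*x**2 + 4*x*y + 2*x - y**2 + 2*y - 1, f_y(x, y) = 2*x**2 - 2*x*y + 2*x + 6*y**2 - 4*y - 1.
  f_x(P) = -17, f_y(P) = 19 (gradient nonzero, so P is smooth).
Step 3: tangent line at P: -17·(x − -1) + 19·(y − 2) = 0.
Expanding: -17*x + 19*y - 55 = 0.


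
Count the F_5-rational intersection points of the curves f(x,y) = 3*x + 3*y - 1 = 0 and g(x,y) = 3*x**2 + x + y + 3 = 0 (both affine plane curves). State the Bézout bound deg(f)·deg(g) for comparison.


Common zeros: {(0, 2)}; count = 1; Bézout bound = 2.

deg(f) = 1, deg(g) = 2, so Bézout bound = 2.
Scan x ∈ F_5. For each x, list the y ∈ F_5 with f(x, y) ≡ 0 and those with g(x, y) ≡ 0 (mod 5); the common zeros in that column are the intersection.
  x = 0: f ≡ 0 at y ∈ {2}; g ≡ 0 at y ∈ {2}; common: {2}.
  x = 1: f ≡ 0 at y ∈ {1}; g ≡ 0 at y ∈ {3}; common: ∅.
  x = 2: f ≡ 0 at y ∈ {0}; g ≡ 0 at y ∈ {3}; common: ∅.
  x = 3: f ≡ 0 at y ∈ {4}; g ≡ 0 at y ∈ {2}; common: ∅.
  x = 4: f ≡ 0 at y ∈ {3}; g ≡ 0 at y ∈ {0}; common: ∅.
Collecting: common zeros = {(0, 2)}, so the count is 1.
Comparison with the Bézout bound: 1 ≤ 2 = deg(f)·deg(g), as expected for curves with no common component (the affine F_5-count falls short of the bound because intersections may lie at infinity, over extension fields, or carry multiplicity).
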